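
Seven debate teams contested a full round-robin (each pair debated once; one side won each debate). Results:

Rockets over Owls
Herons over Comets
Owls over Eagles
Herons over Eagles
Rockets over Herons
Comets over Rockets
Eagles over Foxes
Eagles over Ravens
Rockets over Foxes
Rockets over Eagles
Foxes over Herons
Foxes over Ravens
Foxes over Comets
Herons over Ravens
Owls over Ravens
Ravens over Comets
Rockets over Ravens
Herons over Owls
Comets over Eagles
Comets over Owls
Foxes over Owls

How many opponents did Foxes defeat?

Foxes' results: beat Herons, Ravens, Owls, Comets; lost to Rockets, Eagles.
That is 4 wins.

4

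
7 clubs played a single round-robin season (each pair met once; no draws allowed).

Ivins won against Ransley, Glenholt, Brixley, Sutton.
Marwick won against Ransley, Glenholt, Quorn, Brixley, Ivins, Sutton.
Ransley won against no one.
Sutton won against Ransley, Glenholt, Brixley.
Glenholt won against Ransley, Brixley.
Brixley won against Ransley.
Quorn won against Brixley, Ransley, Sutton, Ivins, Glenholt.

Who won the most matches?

Win totals: Glenholt 2, Quorn 5, Ransley 0, Brixley 1, Sutton 3, Marwick 6, Ivins 4.
Marwick leads with 6 wins (next highest: 5).

Marwick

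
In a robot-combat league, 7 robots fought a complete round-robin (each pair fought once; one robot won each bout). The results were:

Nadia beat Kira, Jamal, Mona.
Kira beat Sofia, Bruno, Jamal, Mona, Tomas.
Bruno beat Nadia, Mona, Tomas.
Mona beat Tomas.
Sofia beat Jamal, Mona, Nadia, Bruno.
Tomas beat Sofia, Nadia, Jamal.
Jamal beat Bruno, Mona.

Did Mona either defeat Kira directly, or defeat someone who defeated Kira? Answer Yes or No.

Mona did not beat Kira directly.
Mona beat Tomas, but each of them lost to Kira. No two-step path.

No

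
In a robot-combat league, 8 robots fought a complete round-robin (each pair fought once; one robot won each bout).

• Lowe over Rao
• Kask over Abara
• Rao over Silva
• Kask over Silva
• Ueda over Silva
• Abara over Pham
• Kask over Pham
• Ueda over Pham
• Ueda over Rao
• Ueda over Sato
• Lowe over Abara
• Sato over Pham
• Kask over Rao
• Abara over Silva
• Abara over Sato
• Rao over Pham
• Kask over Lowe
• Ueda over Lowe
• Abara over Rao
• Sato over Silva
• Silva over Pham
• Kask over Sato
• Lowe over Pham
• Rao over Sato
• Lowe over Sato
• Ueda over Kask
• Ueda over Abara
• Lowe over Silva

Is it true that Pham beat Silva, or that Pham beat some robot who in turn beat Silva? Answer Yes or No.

No

Pham did not beat Silva directly.
Pham beat no one, so there is no intermediate robot.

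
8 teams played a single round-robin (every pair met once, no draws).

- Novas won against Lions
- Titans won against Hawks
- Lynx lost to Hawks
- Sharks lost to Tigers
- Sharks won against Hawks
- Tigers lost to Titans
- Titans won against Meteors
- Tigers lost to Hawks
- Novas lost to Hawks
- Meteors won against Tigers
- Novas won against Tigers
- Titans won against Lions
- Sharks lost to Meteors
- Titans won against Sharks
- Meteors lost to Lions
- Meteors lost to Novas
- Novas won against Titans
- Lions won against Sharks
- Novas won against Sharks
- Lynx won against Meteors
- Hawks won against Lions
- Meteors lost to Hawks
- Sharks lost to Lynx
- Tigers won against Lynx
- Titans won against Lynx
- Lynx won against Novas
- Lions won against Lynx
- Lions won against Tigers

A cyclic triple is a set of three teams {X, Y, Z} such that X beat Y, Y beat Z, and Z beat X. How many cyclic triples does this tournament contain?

10

Win totals: Titans 6, Tigers 2, Lions 4, Hawks 5, Lynx 3, Meteors 2, Sharks 1, Novas 5.
A team with w wins dominates both others in C(w,2) triples; summing gives 15 + 1 + 6 + 10 + 3 + 1 + 0 + 10 = 46 transitive triples.
Total triples C(8,3) = 56, so cyclic triples = 56 − 46 = 10.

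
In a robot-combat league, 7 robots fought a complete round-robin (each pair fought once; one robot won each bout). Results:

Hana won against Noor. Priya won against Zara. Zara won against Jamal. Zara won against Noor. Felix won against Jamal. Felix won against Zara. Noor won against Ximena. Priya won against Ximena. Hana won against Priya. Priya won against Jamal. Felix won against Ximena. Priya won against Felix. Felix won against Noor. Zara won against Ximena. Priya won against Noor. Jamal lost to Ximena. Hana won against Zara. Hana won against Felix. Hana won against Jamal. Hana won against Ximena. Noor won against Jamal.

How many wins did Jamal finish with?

Jamal's results: beat no one; lost to Hana, Zara, Priya, Noor, Ximena, Felix.
That is 0 wins.

0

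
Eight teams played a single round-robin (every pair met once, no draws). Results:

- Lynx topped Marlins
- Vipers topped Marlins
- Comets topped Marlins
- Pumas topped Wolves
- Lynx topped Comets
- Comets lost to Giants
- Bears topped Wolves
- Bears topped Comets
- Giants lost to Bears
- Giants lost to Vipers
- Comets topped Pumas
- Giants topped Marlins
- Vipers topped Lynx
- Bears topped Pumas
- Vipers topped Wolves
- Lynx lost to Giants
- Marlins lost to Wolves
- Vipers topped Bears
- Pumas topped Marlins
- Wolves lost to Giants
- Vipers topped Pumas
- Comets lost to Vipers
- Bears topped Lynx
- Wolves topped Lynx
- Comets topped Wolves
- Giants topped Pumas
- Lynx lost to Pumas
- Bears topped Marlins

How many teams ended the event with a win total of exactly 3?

Win totals: Marlins 0, Vipers 7, Giants 5, Comets 3, Bears 6, Pumas 3, Lynx 2, Wolves 2.
Exactly 3: Comets, Pumas — 2 teams.

2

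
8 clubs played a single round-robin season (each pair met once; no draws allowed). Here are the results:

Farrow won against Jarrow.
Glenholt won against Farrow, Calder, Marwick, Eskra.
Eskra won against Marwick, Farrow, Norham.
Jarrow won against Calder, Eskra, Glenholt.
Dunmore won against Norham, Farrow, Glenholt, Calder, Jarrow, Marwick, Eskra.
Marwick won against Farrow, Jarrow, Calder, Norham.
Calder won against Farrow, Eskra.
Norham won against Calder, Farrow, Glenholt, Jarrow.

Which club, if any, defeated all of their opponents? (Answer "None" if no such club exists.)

Dunmore

Dunmore has 7 wins out of 7 opponents — a perfect record.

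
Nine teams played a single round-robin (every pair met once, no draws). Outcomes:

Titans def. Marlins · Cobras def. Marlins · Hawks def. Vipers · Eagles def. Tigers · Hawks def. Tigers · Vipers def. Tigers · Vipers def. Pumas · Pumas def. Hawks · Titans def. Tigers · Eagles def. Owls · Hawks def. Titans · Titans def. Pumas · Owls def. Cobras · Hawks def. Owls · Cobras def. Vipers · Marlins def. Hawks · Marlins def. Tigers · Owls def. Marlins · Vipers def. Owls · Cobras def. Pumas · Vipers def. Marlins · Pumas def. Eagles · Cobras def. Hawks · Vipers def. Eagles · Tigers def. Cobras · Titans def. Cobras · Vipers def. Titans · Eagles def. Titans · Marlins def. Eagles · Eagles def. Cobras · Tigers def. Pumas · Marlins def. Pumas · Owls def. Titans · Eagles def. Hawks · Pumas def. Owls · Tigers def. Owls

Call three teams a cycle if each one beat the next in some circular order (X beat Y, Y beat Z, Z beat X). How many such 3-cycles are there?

Win totals: Pumas 3, Titans 4, Hawks 4, Eagles 5, Vipers 6, Cobras 4, Owls 3, Tigers 3, Marlins 4.
A team with w wins dominates both others in C(w,2) triples; summing gives 3 + 6 + 6 + 10 + 15 + 6 + 3 + 3 + 6 = 58 transitive triples.
Total triples C(9,3) = 84, so cyclic triples = 84 − 58 = 26.

26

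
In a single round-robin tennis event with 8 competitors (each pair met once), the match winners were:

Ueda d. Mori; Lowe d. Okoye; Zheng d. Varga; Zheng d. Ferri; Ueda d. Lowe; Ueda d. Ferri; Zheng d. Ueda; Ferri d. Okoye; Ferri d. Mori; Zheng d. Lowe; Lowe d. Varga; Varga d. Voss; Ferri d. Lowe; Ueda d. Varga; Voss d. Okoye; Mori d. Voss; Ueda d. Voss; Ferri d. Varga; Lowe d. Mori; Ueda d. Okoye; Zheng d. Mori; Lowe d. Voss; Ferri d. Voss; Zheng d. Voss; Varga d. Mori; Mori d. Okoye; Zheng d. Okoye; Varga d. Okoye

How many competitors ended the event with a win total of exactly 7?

Win totals: Zheng 7, Mori 2, Ueda 6, Ferri 5, Voss 1, Varga 3, Okoye 0, Lowe 4.
Exactly 7: Zheng — 1 competitor.

1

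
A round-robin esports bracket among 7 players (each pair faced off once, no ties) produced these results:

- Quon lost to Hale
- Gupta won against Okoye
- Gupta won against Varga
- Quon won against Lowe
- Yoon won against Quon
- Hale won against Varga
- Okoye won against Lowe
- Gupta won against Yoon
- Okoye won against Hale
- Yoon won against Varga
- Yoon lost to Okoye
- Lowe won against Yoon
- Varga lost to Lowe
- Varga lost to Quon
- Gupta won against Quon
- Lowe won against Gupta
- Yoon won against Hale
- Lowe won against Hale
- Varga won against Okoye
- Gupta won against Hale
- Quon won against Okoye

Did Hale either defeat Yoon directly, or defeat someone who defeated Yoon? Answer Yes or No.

Hale did not beat Yoon directly.
Hale beat Quon, Varga, but each of them lost to Yoon. No two-step path.

No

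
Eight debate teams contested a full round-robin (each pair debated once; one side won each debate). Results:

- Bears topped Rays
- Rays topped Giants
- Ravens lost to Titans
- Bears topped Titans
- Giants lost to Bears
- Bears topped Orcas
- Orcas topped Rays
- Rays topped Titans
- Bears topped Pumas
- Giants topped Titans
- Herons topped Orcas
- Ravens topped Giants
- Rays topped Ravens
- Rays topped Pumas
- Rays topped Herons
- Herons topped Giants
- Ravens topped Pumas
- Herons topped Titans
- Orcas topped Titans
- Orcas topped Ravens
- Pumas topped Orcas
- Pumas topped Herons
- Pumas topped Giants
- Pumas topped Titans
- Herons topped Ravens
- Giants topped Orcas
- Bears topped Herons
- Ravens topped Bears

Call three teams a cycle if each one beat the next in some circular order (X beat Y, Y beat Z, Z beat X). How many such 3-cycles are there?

12

Win totals: Pumas 4, Orcas 3, Giants 2, Ravens 3, Rays 5, Titans 1, Herons 4, Bears 6.
A team with w wins dominates both others in C(w,2) triples; summing gives 6 + 3 + 1 + 3 + 10 + 0 + 6 + 15 = 44 transitive triples.
Total triples C(8,3) = 56, so cyclic triples = 56 − 44 = 12.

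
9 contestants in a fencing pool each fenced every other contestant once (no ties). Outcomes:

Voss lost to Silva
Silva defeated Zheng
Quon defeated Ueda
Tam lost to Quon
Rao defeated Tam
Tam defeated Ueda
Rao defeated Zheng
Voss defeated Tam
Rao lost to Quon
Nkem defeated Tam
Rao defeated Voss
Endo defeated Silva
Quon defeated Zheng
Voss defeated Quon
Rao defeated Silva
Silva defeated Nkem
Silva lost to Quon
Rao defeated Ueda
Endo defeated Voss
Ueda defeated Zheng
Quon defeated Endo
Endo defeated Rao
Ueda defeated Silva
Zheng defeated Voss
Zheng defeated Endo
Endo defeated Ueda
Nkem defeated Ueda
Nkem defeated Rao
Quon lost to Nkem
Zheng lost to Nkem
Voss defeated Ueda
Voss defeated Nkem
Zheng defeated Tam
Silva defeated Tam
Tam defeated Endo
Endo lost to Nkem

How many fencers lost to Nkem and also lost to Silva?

2

Nkem beat: Rao, Quon, Endo, Ueda, Zheng, Tam.
Silva beat: Nkem, Voss, Zheng, Tam.
Both beat: Zheng, Tam — 2.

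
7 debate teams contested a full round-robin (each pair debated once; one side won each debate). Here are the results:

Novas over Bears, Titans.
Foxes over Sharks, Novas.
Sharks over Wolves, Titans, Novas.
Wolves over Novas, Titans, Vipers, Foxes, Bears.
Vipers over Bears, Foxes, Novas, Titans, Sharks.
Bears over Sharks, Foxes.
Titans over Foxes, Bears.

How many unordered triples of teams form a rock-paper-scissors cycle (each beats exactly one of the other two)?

8

Win totals: Foxes 2, Vipers 5, Novas 2, Titans 2, Wolves 5, Bears 2, Sharks 3.
A team with w wins dominates both others in C(w,2) triples; summing gives 1 + 10 + 1 + 1 + 10 + 1 + 3 = 27 transitive triples.
Total triples C(7,3) = 35, so cyclic triples = 35 − 27 = 8.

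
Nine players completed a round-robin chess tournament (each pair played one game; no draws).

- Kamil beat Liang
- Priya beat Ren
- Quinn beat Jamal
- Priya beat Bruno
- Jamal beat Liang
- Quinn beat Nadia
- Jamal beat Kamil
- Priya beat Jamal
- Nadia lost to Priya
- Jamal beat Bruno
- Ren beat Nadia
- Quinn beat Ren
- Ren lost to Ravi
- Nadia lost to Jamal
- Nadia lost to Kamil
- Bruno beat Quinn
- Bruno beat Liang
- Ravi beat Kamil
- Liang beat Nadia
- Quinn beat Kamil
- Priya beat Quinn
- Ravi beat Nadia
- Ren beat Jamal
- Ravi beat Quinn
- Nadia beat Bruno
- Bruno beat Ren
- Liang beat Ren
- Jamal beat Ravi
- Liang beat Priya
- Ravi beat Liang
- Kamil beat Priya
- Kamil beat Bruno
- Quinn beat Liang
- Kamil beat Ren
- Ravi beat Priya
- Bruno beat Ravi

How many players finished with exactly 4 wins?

Win totals: Priya 5, Bruno 4, Liang 3, Nadia 1, Ren 2, Kamil 5, Jamal 5, Ravi 6, Quinn 5.
Exactly 4: Bruno — 1 player.

1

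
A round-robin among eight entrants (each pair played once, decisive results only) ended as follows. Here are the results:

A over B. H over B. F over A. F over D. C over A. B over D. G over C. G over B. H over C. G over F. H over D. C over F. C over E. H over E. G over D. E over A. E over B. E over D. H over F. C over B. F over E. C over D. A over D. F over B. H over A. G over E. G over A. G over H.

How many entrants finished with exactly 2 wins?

Win totals: A 2, B 1, C 5, D 0, E 3, F 4, G 7, H 6.
Exactly 2: A — 1 entrant.

1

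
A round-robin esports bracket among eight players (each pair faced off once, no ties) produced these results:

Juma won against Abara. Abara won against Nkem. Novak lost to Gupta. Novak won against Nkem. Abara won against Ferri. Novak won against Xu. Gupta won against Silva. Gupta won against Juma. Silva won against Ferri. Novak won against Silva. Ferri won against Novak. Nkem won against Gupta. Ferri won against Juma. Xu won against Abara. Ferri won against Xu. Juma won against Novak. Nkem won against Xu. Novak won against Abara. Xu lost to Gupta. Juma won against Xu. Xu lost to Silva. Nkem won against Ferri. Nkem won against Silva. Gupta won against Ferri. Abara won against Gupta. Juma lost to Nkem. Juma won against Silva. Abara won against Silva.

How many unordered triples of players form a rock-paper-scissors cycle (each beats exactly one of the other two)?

Win totals: Novak 4, Silva 2, Gupta 5, Xu 1, Ferri 3, Abara 4, Juma 4, Nkem 5.
A player with w wins dominates both others in C(w,2) triples; summing gives 6 + 1 + 10 + 0 + 3 + 6 + 6 + 10 = 42 transitive triples.
Total triples C(8,3) = 56, so cyclic triples = 56 − 42 = 14.

14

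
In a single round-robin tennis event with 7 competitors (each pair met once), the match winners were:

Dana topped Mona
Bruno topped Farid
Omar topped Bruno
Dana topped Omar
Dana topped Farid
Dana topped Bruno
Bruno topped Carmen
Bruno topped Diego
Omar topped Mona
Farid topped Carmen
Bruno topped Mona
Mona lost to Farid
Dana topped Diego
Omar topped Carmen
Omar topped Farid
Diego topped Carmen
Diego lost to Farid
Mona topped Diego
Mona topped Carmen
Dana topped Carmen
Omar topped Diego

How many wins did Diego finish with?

1

Diego's results: beat Carmen; lost to Dana, Mona, Bruno, Farid, Omar.
That is 1 win.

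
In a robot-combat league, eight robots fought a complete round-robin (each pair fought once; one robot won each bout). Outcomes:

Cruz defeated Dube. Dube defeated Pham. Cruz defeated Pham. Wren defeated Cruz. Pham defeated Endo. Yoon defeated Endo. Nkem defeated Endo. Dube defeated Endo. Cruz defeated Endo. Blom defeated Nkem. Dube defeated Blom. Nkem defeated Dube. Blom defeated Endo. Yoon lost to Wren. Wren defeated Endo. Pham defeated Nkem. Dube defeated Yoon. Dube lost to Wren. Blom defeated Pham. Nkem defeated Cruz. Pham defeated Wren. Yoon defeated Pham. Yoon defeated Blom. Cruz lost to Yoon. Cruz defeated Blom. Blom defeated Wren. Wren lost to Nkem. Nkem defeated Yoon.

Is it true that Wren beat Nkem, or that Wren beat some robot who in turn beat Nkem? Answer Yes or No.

No

Wren did not beat Nkem directly.
Wren beat Cruz, Yoon, Dube, Endo, but each of them lost to Nkem. No two-step path.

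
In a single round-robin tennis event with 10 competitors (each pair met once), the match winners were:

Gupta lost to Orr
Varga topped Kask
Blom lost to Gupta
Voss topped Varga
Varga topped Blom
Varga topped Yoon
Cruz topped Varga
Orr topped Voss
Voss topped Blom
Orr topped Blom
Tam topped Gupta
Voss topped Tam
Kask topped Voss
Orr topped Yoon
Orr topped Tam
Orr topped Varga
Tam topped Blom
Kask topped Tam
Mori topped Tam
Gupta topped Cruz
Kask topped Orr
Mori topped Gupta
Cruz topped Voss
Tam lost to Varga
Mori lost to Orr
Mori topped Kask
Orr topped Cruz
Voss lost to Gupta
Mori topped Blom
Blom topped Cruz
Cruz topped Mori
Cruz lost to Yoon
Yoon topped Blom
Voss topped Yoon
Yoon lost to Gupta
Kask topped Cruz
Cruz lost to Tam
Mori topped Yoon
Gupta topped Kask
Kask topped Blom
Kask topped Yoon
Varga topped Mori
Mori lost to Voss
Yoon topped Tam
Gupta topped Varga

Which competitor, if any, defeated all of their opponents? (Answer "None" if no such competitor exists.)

Highest win total is Orr with 8 (out of 9 possible).
Orr lost to Kask, so no competitor went undefeated.

None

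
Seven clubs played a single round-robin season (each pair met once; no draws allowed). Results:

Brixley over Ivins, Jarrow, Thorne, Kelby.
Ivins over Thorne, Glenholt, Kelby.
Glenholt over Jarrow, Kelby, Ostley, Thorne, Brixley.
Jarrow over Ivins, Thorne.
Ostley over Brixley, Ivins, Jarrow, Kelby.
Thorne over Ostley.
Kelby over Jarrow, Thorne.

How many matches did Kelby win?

Kelby's results: beat Jarrow, Thorne; lost to Ostley, Ivins, Brixley, Glenholt.
That is 2 wins.

2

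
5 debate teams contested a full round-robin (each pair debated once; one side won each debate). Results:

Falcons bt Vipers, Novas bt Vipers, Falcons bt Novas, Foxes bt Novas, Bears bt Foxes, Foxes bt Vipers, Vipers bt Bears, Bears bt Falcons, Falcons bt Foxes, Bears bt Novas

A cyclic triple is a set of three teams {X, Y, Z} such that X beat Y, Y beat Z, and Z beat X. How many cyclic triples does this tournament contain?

Win totals: Foxes 2, Vipers 1, Novas 1, Bears 3, Falcons 3.
A team with w wins dominates both others in C(w,2) triples; summing gives 1 + 0 + 0 + 3 + 3 = 7 transitive triples.
Total triples C(5,3) = 10, so cyclic triples = 10 − 7 = 3.

3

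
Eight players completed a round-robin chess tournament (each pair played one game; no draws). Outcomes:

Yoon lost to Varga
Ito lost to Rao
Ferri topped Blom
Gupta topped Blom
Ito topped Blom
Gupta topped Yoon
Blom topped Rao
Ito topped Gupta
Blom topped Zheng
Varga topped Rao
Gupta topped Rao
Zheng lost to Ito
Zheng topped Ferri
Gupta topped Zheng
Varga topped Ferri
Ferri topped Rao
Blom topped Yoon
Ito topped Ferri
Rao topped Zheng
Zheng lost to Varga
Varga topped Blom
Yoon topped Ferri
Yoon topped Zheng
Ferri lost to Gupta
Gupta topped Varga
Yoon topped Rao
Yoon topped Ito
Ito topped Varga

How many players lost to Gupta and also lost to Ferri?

2

Gupta beat: Ferri, Blom, Yoon, Zheng, Varga, Rao.
Ferri beat: Blom, Rao.
Both beat: Blom, Rao — 2.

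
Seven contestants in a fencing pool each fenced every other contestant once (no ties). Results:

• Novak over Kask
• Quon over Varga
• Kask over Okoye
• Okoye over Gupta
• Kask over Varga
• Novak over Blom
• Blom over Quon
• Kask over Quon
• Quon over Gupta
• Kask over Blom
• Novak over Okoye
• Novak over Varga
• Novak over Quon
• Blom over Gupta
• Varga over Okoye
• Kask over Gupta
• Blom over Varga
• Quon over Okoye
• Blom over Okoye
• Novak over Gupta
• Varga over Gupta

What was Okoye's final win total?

1

Okoye's results: beat Gupta; lost to Quon, Varga, Blom, Novak, Kask.
That is 1 win.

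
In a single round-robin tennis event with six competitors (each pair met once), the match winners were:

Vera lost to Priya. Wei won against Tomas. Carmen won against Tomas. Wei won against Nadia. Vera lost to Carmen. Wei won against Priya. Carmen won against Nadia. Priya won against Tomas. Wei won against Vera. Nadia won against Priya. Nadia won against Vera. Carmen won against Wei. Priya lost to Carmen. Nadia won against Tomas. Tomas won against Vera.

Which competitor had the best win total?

Carmen

Win totals: Wei 4, Nadia 3, Carmen 5, Tomas 1, Vera 0, Priya 2.
Carmen leads with 5 wins (next highest: 4).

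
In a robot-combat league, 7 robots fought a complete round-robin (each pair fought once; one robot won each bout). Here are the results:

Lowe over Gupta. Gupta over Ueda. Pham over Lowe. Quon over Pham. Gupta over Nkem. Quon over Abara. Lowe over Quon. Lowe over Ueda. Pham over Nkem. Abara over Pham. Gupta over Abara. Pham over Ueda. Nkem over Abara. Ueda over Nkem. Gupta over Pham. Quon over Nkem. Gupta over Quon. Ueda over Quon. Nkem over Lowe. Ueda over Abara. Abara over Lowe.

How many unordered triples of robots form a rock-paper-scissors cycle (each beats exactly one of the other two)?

11

Win totals: Pham 3, Quon 3, Ueda 3, Nkem 2, Lowe 3, Abara 2, Gupta 5.
A robot with w wins dominates both others in C(w,2) triples; summing gives 3 + 3 + 3 + 1 + 3 + 1 + 10 = 24 transitive triples.
Total triples C(7,3) = 35, so cyclic triples = 35 − 24 = 11.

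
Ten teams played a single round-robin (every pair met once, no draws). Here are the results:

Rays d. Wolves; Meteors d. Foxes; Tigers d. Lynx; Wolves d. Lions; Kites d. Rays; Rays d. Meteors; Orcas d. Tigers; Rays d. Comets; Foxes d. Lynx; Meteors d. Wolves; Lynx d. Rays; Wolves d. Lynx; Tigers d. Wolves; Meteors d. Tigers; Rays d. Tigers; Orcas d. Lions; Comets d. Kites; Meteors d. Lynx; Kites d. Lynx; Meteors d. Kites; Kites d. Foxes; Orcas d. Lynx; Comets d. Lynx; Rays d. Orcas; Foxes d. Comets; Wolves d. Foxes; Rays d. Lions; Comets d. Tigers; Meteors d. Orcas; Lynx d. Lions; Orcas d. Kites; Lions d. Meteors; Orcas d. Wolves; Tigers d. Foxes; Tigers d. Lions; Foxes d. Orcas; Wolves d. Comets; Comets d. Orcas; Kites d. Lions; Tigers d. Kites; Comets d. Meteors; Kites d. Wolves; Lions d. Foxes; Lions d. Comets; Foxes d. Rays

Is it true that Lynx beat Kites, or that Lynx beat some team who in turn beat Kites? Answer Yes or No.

No

Lynx did not beat Kites directly.
Lynx beat Rays, Lions, but each of them lost to Kites. No two-step path.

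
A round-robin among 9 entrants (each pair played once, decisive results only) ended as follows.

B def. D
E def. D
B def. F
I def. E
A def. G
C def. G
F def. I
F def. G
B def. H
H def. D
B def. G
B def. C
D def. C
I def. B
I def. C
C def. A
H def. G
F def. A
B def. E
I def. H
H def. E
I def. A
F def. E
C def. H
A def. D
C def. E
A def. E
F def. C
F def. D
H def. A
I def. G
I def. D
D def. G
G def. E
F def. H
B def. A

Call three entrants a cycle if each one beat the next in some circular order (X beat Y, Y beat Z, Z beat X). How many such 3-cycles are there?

Win totals: A 3, B 7, C 4, D 2, E 1, F 7, G 1, H 4, I 7.
An entrant with w wins dominates both others in C(w,2) triples; summing gives 3 + 21 + 6 + 1 + 0 + 21 + 0 + 6 + 21 = 79 transitive triples.
Total triples C(9,3) = 84, so cyclic triples = 84 − 79 = 5.

5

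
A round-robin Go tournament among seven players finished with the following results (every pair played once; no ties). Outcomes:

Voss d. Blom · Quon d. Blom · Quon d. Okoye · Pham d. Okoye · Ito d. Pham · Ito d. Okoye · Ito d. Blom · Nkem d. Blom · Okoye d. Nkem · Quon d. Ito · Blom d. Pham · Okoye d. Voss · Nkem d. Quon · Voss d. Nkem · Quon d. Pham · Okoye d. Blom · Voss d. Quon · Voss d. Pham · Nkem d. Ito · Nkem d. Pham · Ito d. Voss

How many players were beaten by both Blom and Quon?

1

Blom beat: Pham.
Quon beat: Blom, Pham, Ito, Okoye.
Both beat: Pham — 1.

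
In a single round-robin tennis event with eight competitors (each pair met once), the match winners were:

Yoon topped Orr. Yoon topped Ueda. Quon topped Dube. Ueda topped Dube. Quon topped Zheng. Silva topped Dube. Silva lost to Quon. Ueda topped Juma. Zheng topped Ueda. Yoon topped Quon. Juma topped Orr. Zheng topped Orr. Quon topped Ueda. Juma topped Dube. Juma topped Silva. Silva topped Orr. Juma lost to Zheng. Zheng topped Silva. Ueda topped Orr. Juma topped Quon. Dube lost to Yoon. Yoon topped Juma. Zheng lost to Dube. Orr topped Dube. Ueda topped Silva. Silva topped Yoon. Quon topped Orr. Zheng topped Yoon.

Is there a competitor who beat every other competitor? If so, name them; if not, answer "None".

None

Highest win total is Zheng with 5 (out of 7 possible).
Zheng lost to Dube, Quon, so no competitor went undefeated.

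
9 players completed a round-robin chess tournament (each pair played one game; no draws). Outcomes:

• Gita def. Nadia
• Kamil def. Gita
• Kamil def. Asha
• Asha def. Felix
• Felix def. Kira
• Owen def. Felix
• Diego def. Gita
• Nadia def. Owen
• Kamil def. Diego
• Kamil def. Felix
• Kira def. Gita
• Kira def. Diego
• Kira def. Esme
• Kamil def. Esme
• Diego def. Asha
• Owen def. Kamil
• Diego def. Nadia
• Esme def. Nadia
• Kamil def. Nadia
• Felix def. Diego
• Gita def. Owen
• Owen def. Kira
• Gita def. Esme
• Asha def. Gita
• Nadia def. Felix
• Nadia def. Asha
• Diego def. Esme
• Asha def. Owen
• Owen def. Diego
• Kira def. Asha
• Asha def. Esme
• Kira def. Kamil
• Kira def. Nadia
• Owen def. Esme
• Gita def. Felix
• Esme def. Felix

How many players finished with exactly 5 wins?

Win totals: Diego 4, Kira 6, Felix 2, Asha 4, Owen 5, Esme 2, Kamil 6, Gita 4, Nadia 3.
Exactly 5: Owen — 1 player.

1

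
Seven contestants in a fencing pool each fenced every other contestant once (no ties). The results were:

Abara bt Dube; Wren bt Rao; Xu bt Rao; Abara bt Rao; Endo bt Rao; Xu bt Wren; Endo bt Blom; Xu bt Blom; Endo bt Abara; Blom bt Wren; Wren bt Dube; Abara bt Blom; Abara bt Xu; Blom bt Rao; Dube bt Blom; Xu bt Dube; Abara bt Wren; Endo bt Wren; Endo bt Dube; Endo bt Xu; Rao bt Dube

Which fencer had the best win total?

Win totals: Dube 1, Abara 5, Endo 6, Xu 4, Rao 1, Blom 2, Wren 2.
Endo leads with 6 wins (next highest: 5).

Endo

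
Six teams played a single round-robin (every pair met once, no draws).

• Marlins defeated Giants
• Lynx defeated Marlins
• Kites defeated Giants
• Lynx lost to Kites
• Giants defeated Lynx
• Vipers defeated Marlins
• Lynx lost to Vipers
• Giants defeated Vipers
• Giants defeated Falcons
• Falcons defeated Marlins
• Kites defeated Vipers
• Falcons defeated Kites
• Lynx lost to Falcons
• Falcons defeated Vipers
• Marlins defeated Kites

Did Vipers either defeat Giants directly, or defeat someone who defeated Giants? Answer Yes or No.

Yes

Vipers did not beat Giants directly.
Vipers beat Marlins, Lynx. Of those, Marlins beat Giants.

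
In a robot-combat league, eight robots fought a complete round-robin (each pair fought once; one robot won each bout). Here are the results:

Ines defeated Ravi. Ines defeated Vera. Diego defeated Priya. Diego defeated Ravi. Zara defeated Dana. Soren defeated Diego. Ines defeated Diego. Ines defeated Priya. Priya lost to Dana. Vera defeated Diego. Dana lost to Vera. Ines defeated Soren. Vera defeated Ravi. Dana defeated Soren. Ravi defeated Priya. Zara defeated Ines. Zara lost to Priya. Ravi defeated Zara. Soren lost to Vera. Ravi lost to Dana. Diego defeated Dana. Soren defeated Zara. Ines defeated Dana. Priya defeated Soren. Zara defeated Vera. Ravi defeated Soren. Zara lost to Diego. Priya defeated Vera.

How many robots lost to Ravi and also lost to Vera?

1

Ravi beat: Priya, Soren, Zara.
Vera beat: Diego, Dana, Ravi, Soren.
Both beat: Soren — 1.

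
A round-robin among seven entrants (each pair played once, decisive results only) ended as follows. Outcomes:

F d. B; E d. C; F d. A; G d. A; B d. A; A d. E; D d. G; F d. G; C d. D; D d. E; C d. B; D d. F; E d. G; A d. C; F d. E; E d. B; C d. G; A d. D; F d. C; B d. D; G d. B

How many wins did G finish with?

G's results: beat A, B; lost to C, D, E, F.
That is 2 wins.

2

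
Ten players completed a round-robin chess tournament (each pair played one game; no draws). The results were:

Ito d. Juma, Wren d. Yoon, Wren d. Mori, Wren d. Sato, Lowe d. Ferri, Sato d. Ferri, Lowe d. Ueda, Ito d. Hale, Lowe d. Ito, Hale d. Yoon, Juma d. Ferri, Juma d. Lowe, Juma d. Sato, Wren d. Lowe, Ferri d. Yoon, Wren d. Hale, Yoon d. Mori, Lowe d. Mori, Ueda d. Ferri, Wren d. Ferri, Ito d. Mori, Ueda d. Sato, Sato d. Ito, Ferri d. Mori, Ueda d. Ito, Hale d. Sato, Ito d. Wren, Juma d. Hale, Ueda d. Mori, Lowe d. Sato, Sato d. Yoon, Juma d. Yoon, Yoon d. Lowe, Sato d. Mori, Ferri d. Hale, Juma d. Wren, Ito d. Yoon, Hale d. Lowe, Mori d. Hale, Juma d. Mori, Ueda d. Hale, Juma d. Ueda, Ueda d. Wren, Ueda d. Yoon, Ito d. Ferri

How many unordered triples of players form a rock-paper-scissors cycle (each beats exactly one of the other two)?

Win totals: Lowe 5, Ito 6, Mori 1, Hale 3, Sato 4, Ferri 3, Yoon 2, Wren 6, Ueda 7, Juma 8.
A player with w wins dominates both others in C(w,2) triples; summing gives 10 + 15 + 0 + 3 + 6 + 3 + 1 + 15 + 21 + 28 = 102 transitive triples.
Total triples C(10,3) = 120, so cyclic triples = 120 − 102 = 18.

18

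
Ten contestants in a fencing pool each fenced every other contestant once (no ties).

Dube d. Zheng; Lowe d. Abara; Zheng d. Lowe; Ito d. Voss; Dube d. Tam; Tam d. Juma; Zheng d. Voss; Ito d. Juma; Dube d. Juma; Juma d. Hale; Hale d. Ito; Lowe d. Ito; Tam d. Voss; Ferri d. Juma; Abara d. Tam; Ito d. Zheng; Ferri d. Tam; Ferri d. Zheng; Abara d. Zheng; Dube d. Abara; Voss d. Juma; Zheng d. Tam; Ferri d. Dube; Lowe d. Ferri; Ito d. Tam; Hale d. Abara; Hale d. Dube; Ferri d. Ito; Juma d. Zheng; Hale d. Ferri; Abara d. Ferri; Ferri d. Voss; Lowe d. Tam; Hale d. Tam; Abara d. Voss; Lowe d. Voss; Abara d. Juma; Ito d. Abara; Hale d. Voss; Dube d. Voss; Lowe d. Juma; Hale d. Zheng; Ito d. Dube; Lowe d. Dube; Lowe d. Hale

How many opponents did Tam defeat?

Tam's results: beat Voss, Juma; lost to Dube, Zheng, Ferri, Abara, Ito, Hale, Lowe.
That is 2 wins.

2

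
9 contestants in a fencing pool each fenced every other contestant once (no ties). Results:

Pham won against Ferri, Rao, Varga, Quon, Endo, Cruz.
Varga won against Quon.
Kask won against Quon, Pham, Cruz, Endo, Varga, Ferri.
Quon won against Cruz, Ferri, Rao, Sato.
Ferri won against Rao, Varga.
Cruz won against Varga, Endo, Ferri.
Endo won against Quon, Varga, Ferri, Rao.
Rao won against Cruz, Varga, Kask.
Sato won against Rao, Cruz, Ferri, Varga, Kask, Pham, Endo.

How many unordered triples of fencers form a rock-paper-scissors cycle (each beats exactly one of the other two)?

14

Win totals: Cruz 3, Sato 7, Kask 6, Pham 6, Rao 3, Endo 4, Quon 4, Ferri 2, Varga 1.
A fencer with w wins dominates both others in C(w,2) triples; summing gives 3 + 21 + 15 + 15 + 3 + 6 + 6 + 1 + 0 = 70 transitive triples.
Total triples C(9,3) = 84, so cyclic triples = 84 − 70 = 14.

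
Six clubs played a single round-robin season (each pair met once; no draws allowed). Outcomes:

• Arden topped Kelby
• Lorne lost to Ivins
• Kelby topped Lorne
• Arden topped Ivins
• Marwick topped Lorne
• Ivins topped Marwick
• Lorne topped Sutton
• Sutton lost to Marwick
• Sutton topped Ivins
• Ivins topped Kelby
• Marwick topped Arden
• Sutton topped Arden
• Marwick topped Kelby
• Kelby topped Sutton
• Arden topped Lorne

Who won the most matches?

Win totals: Ivins 3, Arden 3, Marwick 4, Lorne 1, Kelby 2, Sutton 2.
Marwick leads with 4 wins (next highest: 3).

Marwick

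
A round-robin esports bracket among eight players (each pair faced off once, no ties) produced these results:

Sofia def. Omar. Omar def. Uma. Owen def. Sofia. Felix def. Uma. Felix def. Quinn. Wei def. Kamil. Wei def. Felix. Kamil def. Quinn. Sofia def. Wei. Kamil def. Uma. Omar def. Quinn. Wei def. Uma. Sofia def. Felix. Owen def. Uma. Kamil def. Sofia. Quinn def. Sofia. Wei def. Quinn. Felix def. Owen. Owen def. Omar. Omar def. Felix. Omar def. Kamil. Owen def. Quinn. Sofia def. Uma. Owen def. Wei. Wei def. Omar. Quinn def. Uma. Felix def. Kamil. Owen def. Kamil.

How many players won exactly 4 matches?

Win totals: Sofia 4, Owen 6, Uma 0, Felix 4, Omar 4, Kamil 3, Wei 5, Quinn 2.
Exactly 4: Sofia, Felix, Omar — 3 players.

3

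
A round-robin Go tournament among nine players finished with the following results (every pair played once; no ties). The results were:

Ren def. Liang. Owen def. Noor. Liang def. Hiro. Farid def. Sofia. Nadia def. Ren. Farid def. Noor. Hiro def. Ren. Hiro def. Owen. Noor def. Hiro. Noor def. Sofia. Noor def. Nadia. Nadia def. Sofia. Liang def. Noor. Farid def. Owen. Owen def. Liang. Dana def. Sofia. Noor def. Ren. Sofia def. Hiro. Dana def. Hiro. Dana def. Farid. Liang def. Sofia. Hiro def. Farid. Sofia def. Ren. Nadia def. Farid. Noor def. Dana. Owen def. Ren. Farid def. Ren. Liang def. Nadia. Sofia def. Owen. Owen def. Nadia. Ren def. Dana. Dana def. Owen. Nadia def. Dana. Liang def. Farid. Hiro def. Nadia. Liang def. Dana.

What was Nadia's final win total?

4

Nadia's results: beat Dana, Farid, Sofia, Ren; lost to Noor, Liang, Hiro, Owen.
That is 4 wins.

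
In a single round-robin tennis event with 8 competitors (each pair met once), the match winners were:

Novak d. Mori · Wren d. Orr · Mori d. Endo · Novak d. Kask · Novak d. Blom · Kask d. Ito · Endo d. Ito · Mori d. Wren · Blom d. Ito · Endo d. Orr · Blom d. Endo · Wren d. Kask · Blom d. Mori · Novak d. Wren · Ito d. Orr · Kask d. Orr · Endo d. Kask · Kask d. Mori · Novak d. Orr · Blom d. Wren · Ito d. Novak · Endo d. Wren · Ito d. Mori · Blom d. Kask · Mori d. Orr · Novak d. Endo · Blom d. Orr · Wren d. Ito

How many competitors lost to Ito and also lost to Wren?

1

Ito beat: Mori, Novak, Orr.
Wren beat: Ito, Kask, Orr.
Both beat: Orr — 1.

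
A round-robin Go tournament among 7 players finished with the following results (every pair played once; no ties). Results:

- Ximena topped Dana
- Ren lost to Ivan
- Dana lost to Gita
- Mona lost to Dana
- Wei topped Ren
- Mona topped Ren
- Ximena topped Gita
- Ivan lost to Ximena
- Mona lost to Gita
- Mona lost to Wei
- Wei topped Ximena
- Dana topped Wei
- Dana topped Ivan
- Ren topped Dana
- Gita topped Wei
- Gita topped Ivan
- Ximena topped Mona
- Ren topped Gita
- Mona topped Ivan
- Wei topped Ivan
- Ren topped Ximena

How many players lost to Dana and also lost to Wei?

Dana beat: Ivan, Wei, Mona.
Wei beat: Ivan, Ximena, Mona, Ren.
Both beat: Ivan, Mona — 2.

2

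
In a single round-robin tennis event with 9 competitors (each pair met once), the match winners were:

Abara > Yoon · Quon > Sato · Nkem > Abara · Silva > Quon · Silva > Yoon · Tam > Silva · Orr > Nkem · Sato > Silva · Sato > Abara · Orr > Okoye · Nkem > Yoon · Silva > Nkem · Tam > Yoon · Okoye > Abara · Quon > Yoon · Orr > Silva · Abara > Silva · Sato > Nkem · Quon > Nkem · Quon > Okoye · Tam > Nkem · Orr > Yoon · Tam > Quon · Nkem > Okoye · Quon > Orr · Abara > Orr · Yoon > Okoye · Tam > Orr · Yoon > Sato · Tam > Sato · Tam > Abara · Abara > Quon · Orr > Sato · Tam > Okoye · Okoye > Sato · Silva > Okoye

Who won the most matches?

Tam

Win totals: Yoon 2, Silva 4, Sato 3, Quon 5, Tam 8, Okoye 2, Orr 5, Abara 4, Nkem 3.
Tam leads with 8 wins (next highest: 5).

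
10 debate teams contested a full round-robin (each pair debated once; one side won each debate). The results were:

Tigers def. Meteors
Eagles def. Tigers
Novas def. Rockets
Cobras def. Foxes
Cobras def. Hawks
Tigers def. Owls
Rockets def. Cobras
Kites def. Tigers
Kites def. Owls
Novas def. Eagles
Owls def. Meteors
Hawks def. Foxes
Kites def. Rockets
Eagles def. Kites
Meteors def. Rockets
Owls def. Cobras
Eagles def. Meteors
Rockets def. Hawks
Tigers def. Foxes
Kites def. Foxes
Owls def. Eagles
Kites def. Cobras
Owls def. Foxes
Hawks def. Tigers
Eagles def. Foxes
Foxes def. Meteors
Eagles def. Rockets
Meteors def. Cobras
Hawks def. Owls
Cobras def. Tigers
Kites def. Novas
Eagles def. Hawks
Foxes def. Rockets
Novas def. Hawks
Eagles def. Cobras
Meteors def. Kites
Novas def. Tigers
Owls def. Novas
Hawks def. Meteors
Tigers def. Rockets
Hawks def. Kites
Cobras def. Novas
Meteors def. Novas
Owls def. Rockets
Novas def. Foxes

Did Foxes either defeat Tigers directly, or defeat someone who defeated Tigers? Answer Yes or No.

Foxes did not beat Tigers directly.
Foxes beat Rockets, Meteors, but each of them lost to Tigers. No two-step path.

No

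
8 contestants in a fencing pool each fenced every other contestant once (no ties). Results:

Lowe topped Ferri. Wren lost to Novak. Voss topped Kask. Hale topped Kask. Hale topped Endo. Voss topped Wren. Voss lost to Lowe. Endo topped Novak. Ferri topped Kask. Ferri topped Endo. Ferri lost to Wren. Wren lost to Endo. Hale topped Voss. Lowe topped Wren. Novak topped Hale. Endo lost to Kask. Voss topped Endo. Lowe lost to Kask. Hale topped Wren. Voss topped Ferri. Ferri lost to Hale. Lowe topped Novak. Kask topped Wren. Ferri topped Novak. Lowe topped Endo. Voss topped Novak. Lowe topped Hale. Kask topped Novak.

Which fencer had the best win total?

Win totals: Wren 1, Voss 5, Novak 2, Ferri 3, Lowe 6, Kask 4, Endo 2, Hale 5.
Lowe leads with 6 wins (next highest: 5).

Lowe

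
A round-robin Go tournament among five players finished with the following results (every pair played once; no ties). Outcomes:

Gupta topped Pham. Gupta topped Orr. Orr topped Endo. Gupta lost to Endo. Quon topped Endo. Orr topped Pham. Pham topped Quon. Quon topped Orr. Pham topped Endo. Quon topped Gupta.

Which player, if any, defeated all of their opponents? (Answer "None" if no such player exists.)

None

Highest win total is Quon with 3 (out of 4 possible).
Quon lost to Pham, so no player went undefeated.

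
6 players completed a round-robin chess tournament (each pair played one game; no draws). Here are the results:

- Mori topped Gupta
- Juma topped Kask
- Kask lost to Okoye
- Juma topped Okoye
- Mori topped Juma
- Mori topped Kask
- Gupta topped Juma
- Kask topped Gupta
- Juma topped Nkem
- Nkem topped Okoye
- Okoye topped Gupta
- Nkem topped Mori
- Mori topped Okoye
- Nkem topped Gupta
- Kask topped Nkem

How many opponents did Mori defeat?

Mori's results: beat Kask, Juma, Okoye, Gupta; lost to Nkem.
That is 4 wins.

4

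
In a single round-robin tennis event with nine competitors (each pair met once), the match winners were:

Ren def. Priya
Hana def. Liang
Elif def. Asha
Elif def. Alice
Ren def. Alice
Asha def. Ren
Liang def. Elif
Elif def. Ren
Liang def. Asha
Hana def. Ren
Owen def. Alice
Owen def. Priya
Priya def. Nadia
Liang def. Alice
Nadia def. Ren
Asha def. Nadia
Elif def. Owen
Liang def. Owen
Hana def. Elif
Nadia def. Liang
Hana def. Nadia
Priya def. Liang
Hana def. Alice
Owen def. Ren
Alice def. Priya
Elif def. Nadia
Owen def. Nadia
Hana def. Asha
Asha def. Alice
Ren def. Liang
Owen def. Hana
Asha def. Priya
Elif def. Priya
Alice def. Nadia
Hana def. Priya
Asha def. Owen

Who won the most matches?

Win totals: Nadia 2, Priya 2, Hana 7, Owen 5, Asha 5, Liang 4, Alice 2, Elif 6, Ren 3.
Hana leads with 7 wins (next highest: 6).

Hana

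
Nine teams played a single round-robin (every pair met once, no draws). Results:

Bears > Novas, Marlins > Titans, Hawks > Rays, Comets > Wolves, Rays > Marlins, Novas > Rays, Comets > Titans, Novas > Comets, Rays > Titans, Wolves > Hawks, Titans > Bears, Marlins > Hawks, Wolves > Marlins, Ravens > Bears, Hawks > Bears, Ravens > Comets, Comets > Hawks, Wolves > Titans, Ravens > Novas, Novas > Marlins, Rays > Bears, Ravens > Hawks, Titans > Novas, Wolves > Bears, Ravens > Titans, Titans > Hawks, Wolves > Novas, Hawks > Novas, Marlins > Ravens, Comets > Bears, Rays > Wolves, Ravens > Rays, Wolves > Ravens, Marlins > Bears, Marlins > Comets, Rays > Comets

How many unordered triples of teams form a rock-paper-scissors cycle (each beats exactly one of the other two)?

Win totals: Rays 5, Marlins 5, Titans 3, Bears 1, Comets 4, Wolves 6, Ravens 6, Novas 3, Hawks 3.
A team with w wins dominates both others in C(w,2) triples; summing gives 10 + 10 + 3 + 0 + 6 + 15 + 15 + 3 + 3 = 65 transitive triples.
Total triples C(9,3) = 84, so cyclic triples = 84 − 65 = 19.

19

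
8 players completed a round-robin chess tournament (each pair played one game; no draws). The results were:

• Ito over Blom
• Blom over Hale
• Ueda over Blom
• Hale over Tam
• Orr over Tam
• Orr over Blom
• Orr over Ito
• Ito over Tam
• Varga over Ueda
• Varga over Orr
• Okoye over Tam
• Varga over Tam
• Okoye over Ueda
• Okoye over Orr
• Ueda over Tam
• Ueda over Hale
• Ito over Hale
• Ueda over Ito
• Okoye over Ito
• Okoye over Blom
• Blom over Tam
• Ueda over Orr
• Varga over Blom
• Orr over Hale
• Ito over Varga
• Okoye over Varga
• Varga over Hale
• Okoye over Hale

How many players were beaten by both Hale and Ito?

Hale beat: Tam.
Ito beat: Hale, Tam, Varga, Blom.
Both beat: Tam — 1.

1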